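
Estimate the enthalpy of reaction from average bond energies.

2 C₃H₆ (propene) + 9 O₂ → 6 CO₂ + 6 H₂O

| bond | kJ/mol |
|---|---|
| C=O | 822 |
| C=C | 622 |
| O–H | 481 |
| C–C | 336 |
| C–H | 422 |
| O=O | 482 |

ΔH ≈ −4318 kJ

Bonds broken (reactants):
  C–C: 2 × 336 = 672
  C–H: 12 × 422 = 5064
  C=C: 2 × 622 = 1244
  O=O: 9 × 482 = 4338
  Σ(broken) = 11318 kJ
Bonds formed (products):
  C=O: 12 × 822 = 9864
  O–H: 12 × 481 = 5772
  Σ(formed) = 15636 kJ
ΔH = Σ(broken) − Σ(formed) = 11318 − 15636 = −4318 kJ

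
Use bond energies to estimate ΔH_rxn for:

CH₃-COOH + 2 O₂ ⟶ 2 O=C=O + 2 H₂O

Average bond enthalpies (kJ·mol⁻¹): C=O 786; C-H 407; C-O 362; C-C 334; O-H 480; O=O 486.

ΔH ≈ −909 kJ

Bonds broken (reactants):
  C-C: 1 × 334 = 334
  C-H: 3 × 407 = 1221
  C-O: 1 × 362 = 362
  C=O: 1 × 786 = 786
  O-H: 1 × 480 = 480
  O=O: 2 × 486 = 972
  Σ(broken) = 4155 kJ
Bonds formed (products):
  C=O: 4 × 786 = 3144
  O-H: 4 × 480 = 1920
  Σ(formed) = 5064 kJ
ΔH = Σ(broken) − Σ(formed) = 4155 − 5064 = −909 kJ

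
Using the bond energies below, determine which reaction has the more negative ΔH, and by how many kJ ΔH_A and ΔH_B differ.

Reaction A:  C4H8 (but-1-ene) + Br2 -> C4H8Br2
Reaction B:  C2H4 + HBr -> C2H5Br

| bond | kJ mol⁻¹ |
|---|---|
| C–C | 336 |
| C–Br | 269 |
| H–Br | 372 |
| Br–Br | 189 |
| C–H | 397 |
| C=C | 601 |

Reaction A:
  Bonds broken (reactants):
    Br–Br: 1 × 189 = 189
    C–C: 2 × 336 = 672
    C–H: 8 × 397 = 3176
    C=C: 1 × 601 = 601
    Σ(broken) = 4638 kJ
  Bonds formed (products):
    C–Br: 2 × 269 = 538
    C–C: 3 × 336 = 1008
    C–H: 8 × 397 = 3176
    Σ(formed) = 4722 kJ
  ΔH_A = 4638 − 4722 = −84 kJ
Reaction B:
  Bonds broken (reactants):
    C–H: 4 × 397 = 1588
    C=C: 1 × 601 = 601
    H–Br: 1 × 372 = 372
    Σ(broken) = 2561 kJ
  Bonds formed (products):
    C–Br: 1 × 269 = 269
    C–C: 1 × 336 = 336
    C–H: 5 × 397 = 1985
    Σ(formed) = 2590 kJ
  ΔH_B = 2561 − 2590 = −29 kJ
ΔH_A − ΔH_B = −55 kJ, so reaction A has the more negative ΔH; |ΔH_A − ΔH_B| = 55 kJ.

Reaction A, by 55 kJ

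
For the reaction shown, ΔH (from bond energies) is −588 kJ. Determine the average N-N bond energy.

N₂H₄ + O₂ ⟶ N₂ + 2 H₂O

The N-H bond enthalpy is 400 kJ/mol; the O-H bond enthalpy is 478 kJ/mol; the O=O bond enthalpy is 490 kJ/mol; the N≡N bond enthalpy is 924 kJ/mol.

Let D be the N-N bond energy.
Σ(broken) = 4×400 + 1×D + 1×490 = 2090 + D
Σ(formed) = 1×924 + 4×478 = 2836
ΔH = Σ(broken) − Σ(formed) = (2090 + D) − (2836) = −746 + D
Setting this equal to −588 kJ gives D = 158 kJ/mol.

D(N-N) ≈ 158 kJ/mol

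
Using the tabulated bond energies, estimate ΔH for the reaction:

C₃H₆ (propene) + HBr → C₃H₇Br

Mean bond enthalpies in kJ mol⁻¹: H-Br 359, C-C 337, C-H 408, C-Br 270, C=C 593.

Bonds broken (reactants):
  C-C: 1 × 337 = 337
  C-H: 6 × 408 = 2448
  C=C: 1 × 593 = 593
  H-Br: 1 × 359 = 359
  Σ(broken) = 3737 kJ
Bonds formed (products):
  C-Br: 1 × 270 = 270
  C-C: 2 × 337 = 674
  C-H: 7 × 408 = 2856
  Σ(formed) = 3800 kJ
ΔH = Σ(broken) − Σ(formed) = 3737 − 3800 = −63 kJ

ΔH ≈ −63 kJ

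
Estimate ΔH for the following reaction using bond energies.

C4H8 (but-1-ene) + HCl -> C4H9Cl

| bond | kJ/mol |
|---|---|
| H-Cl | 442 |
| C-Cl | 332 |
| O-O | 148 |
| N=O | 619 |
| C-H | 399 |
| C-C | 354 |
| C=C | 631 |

ΔH ≈ −12 kJ

Bonds broken (reactants):
  C-C: 2 × 354 = 708
  C-H: 8 × 399 = 3192
  C=C: 1 × 631 = 631
  H-Cl: 1 × 442 = 442
  Σ(broken) = 4973 kJ
Bonds formed (products):
  C-C: 3 × 354 = 1062
  C-Cl: 1 × 332 = 332
  C-H: 9 × 399 = 3591
  Σ(formed) = 4985 kJ
ΔH = Σ(broken) − Σ(formed) = 4973 − 4985 = −12 kJ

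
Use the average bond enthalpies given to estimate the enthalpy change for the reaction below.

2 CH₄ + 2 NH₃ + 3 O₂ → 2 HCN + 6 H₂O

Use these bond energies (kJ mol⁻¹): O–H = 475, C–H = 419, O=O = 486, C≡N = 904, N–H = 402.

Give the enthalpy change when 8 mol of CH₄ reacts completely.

Bonds broken (reactants):
  C–H: 8 × 419 = 3352
  N–H: 6 × 402 = 2412
  O=O: 3 × 486 = 1458
  Σ(broken) = 7222 kJ
Bonds formed (products):
  C≡N: 2 × 904 = 1808
  C–H: 2 × 419 = 838
  O–H: 12 × 475 = 5700
  Σ(formed) = 8346 kJ
ΔH = Σ(broken) − Σ(formed) = 7222 − 8346 = −1124 kJ
For 4× the reaction as written: 4 × (−1124) = −4496 kJ

ΔH = −4496 kJ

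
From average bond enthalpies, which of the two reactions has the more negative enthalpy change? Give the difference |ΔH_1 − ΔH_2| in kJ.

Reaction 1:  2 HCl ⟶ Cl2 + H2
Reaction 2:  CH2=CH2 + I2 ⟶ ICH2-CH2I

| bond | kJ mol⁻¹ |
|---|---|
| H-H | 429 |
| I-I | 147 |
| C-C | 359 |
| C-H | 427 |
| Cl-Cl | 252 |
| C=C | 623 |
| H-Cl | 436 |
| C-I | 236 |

Reaction 2, by 252 kJ

Reaction 1:
  Bonds broken (reactants):
    H-Cl: 2 × 436 = 872
    Σ(broken) = 872 kJ
  Bonds formed (products):
    Cl-Cl: 1 × 252 = 252
    H-H: 1 × 429 = 429
    Σ(formed) = 681 kJ
  ΔH_1 = 872 − 681 = +191 kJ
Reaction 2:
  Bonds broken (reactants):
    C-H: 4 × 427 = 1708
    C=C: 1 × 623 = 623
    I-I: 1 × 147 = 147
    Σ(broken) = 2478 kJ
  Bonds formed (products):
    C-C: 1 × 359 = 359
    C-H: 4 × 427 = 1708
    C-I: 2 × 236 = 472
    Σ(formed) = 2539 kJ
  ΔH_2 = 2478 − 2539 = −61 kJ
ΔH_1 − ΔH_2 = +252 kJ, so reaction 2 has the more negative ΔH; |ΔH_1 − ΔH_2| = 252 kJ.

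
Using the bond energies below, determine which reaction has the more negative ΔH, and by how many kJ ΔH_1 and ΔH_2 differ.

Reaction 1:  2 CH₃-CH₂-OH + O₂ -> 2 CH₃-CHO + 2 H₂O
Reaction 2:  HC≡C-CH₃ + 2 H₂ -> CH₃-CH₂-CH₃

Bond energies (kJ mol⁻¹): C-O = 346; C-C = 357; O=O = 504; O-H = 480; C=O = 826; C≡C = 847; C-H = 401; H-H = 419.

Reaction 1, by 338 kJ

Reaction 1:
  Bonds broken (reactants):
    C-C: 2 × 357 = 714
    C-H: 10 × 401 = 4010
    C-O: 2 × 346 = 692
    O-H: 2 × 480 = 960
    O=O: 1 × 504 = 504
    Σ(broken) = 6880 kJ
  Bonds formed (products):
    C-C: 2 × 357 = 714
    C-H: 8 × 401 = 3208
    C=O: 2 × 826 = 1652
    O-H: 4 × 480 = 1920
    Σ(formed) = 7494 kJ
  ΔH_1 = 6880 − 7494 = −614 kJ
Reaction 2:
  Bonds broken (reactants):
    C≡C: 1 × 847 = 847
    C-C: 1 × 357 = 357
    C-H: 4 × 401 = 1604
    H-H: 2 × 419 = 838
    Σ(broken) = 3646 kJ
  Bonds formed (products):
    C-C: 2 × 357 = 714
    C-H: 8 × 401 = 3208
    Σ(formed) = 3922 kJ
  ΔH_2 = 3646 − 3922 = −276 kJ
ΔH_1 − ΔH_2 = −338 kJ, so reaction 1 has the more negative ΔH; |ΔH_1 − ΔH_2| = 338 kJ.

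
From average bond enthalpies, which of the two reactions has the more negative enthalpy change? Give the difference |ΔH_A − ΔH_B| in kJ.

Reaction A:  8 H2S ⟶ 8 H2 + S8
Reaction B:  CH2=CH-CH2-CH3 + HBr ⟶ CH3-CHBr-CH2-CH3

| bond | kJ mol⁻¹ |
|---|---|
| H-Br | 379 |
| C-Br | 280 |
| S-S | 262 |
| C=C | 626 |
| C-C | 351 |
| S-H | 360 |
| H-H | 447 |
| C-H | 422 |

Reaction B, by 136 kJ

Reaction A:
  Bonds broken (reactants):
    S-H: 16 × 360 = 5760
    Σ(broken) = 5760 kJ
  Bonds formed (products):
    H-H: 8 × 447 = 3576
    S-S: 8 × 262 = 2096
    Σ(formed) = 5672 kJ
  ΔH_A = 5760 − 5672 = +88 kJ
Reaction B:
  Bonds broken (reactants):
    C-C: 2 × 351 = 702
    C-H: 8 × 422 = 3376
    C=C: 1 × 626 = 626
    H-Br: 1 × 379 = 379
    Σ(broken) = 5083 kJ
  Bonds formed (products):
    C-Br: 1 × 280 = 280
    C-C: 3 × 351 = 1053
    C-H: 9 × 422 = 3798
    Σ(formed) = 5131 kJ
  ΔH_B = 5083 − 5131 = −48 kJ
ΔH_A − ΔH_B = +136 kJ, so reaction B has the more negative ΔH; |ΔH_A − ΔH_B| = 136 kJ.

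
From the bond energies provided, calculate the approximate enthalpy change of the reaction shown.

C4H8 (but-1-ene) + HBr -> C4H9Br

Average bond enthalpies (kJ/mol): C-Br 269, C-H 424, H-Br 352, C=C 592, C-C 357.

ΔH ≈ −106 kJ

Bonds broken (reactants):
  C-C: 2 × 357 = 714
  C-H: 8 × 424 = 3392
  C=C: 1 × 592 = 592
  H-Br: 1 × 352 = 352
  Σ(broken) = 5050 kJ
Bonds formed (products):
  C-Br: 1 × 269 = 269
  C-C: 3 × 357 = 1071
  C-H: 9 × 424 = 3816
  Σ(formed) = 5156 kJ
ΔH = Σ(broken) − Σ(formed) = 5050 − 5156 = −106 kJ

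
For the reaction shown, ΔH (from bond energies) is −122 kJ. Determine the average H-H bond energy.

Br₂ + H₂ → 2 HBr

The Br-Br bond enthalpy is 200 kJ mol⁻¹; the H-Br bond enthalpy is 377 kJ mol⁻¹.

Let D be the H-H bond energy.
Σ(broken) = 1×200 + 1×D = 200 + D
Σ(formed) = 2×377 = 754
ΔH = Σ(broken) − Σ(formed) = (200 + D) − (754) = −554 + D
Setting this equal to −122 kJ gives D = 432 kJ/mol.

D(H-H) ≈ 432 kJ/mol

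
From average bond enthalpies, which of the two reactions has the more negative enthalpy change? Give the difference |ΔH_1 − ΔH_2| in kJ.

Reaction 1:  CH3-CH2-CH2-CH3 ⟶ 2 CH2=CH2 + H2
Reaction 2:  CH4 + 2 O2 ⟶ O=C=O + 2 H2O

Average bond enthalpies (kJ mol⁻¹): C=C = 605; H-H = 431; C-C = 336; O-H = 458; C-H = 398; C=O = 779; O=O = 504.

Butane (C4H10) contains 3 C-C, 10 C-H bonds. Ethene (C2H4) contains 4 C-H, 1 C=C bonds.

Reaction 1:
  Bonds broken (reactants):
    C-C: 3 × 336 = 1008
    C-H: 10 × 398 = 3980
    Σ(broken) = 4988 kJ
  Bonds formed (products):
    C-H: 8 × 398 = 3184
    C=C: 2 × 605 = 1210
    H-H: 1 × 431 = 431
    Σ(formed) = 4825 kJ
  ΔH_1 = 4988 − 4825 = +163 kJ
Reaction 2:
  Bonds broken (reactants):
    C-H: 4 × 398 = 1592
    O=O: 2 × 504 = 1008
    Σ(broken) = 2600 kJ
  Bonds formed (products):
    C=O: 2 × 779 = 1558
    O-H: 4 × 458 = 1832
    Σ(formed) = 3390 kJ
  ΔH_2 = 2600 − 3390 = −790 kJ
ΔH_1 − ΔH_2 = +953 kJ, so reaction 2 has the more negative ΔH; |ΔH_1 − ΔH_2| = 953 kJ.

Reaction 2, by 953 kJ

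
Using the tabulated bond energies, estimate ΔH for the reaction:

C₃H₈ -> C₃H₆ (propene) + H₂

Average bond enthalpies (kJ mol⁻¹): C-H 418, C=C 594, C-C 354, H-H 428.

ΔH ≈ +168 kJ

Bonds broken (reactants):
  C-C: 2 × 354 = 708
  C-H: 8 × 418 = 3344
  Σ(broken) = 4052 kJ
Bonds formed (products):
  C-C: 1 × 354 = 354
  C-H: 6 × 418 = 2508
  C=C: 1 × 594 = 594
  H-H: 1 × 428 = 428
  Σ(formed) = 3884 kJ
ΔH = Σ(broken) − Σ(formed) = 4052 − 3884 = +168 kJ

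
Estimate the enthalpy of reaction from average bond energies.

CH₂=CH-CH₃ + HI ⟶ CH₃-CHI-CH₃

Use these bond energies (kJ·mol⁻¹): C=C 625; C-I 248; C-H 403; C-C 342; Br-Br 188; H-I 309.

Bonds broken (reactants):
  C-C: 1 × 342 = 342
  C-H: 6 × 403 = 2418
  C=C: 1 × 625 = 625
  H-I: 1 × 309 = 309
  Σ(broken) = 3694 kJ
Bonds formed (products):
  C-C: 2 × 342 = 684
  C-H: 7 × 403 = 2821
  C-I: 1 × 248 = 248
  Σ(formed) = 3753 kJ
ΔH = Σ(broken) − Σ(formed) = 3694 − 3753 = −59 kJ

ΔH ≈ −59 kJ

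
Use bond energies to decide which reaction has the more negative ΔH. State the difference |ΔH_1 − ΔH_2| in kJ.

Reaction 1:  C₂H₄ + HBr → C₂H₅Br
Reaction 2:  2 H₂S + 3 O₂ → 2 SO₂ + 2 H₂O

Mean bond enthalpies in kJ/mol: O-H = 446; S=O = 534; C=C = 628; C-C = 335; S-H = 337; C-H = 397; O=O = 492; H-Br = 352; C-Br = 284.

Reaction 2, by 1060 kJ

Reaction 1:
  Bonds broken (reactants):
    C-H: 4 × 397 = 1588
    C=C: 1 × 628 = 628
    H-Br: 1 × 352 = 352
    Σ(broken) = 2568 kJ
  Bonds formed (products):
    C-Br: 1 × 284 = 284
    C-C: 1 × 335 = 335
    C-H: 5 × 397 = 1985
    Σ(formed) = 2604 kJ
  ΔH_1 = 2568 − 2604 = −36 kJ
Reaction 2:
  Bonds broken (reactants):
    O=O: 3 × 492 = 1476
    S-H: 4 × 337 = 1348
    Σ(broken) = 2824 kJ
  Bonds formed (products):
    O-H: 4 × 446 = 1784
    S=O: 4 × 534 = 2136
    Σ(formed) = 3920 kJ
  ΔH_2 = 2824 − 3920 = −1096 kJ
ΔH_1 − ΔH_2 = +1060 kJ, so reaction 2 has the more negative ΔH; |ΔH_1 − ΔH_2| = 1060 kJ.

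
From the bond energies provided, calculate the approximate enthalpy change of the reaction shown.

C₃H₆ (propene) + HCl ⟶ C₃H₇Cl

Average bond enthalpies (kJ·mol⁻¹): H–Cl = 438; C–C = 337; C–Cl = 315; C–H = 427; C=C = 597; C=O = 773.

Bonds broken (reactants):
  C–C: 1 × 337 = 337
  C–H: 6 × 427 = 2562
  C=C: 1 × 597 = 597
  H–Cl: 1 × 438 = 438
  Σ(broken) = 3934 kJ
Bonds formed (products):
  C–C: 2 × 337 = 674
  C–Cl: 1 × 315 = 315
  C–H: 7 × 427 = 2989
  Σ(formed) = 3978 kJ
ΔH = Σ(broken) − Σ(formed) = 3934 − 3978 = −44 kJ

ΔH ≈ −44 kJ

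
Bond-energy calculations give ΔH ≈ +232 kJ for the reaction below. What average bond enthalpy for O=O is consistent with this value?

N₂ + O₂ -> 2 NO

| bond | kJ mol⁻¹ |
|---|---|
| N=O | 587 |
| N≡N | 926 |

Let D be the O=O bond energy.
Σ(broken) = 1×926 + 1×D = 926 + D
Σ(formed) = 2×587 = 1174
ΔH = Σ(broken) − Σ(formed) = (926 + D) − (1174) = −248 + D
Setting this equal to +232 kJ gives D = 480 kJ/mol.

D(O=O) ≈ 480 kJ/mol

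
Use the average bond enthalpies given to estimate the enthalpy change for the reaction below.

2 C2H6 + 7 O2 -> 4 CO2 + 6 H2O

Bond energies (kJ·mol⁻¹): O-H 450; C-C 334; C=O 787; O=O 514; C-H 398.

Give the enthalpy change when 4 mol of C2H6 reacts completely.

ΔH = −5308 kJ

Bonds broken (reactants):
  C-C: 2 × 334 = 668
  C-H: 12 × 398 = 4776
  O=O: 7 × 514 = 3598
  Σ(broken) = 9042 kJ
Bonds formed (products):
  C=O: 8 × 787 = 6296
  O-H: 12 × 450 = 5400
  Σ(formed) = 11696 kJ
ΔH = Σ(broken) − Σ(formed) = 9042 − 11696 = −2654 kJ
For 2× the reaction as written: 2 × (−2654) = −5308 kJ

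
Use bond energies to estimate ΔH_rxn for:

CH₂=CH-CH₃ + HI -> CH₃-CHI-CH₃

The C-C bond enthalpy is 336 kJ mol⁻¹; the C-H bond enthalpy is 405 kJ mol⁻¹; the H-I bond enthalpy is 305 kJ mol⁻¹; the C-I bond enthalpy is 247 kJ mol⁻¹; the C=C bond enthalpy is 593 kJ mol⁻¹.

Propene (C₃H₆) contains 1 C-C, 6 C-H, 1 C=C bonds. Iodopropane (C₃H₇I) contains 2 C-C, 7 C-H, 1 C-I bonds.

ΔH ≈ −90 kJ

Bonds broken (reactants):
  C-C: 1 × 336 = 336
  C-H: 6 × 405 = 2430
  C=C: 1 × 593 = 593
  H-I: 1 × 305 = 305
  Σ(broken) = 3664 kJ
Bonds formed (products):
  C-C: 2 × 336 = 672
  C-H: 7 × 405 = 2835
  C-I: 1 × 247 = 247
  Σ(formed) = 3754 kJ
ΔH = Σ(broken) − Σ(formed) = 3664 − 3754 = −90 kJ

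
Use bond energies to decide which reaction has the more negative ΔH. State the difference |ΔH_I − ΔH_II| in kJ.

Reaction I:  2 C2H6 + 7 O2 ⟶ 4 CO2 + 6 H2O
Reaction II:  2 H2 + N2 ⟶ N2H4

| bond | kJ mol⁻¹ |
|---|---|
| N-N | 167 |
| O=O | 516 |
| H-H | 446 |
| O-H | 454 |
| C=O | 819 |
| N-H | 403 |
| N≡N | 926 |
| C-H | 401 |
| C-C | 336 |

Reaction I, by 2943 kJ

Reaction I:
  Bonds broken (reactants):
    C-C: 2 × 336 = 672
    C-H: 12 × 401 = 4812
    O=O: 7 × 516 = 3612
    Σ(broken) = 9096 kJ
  Bonds formed (products):
    C=O: 8 × 819 = 6552
    O-H: 12 × 454 = 5448
    Σ(formed) = 12000 kJ
  ΔH_I = 9096 − 12000 = −2904 kJ
Reaction II:
  Bonds broken (reactants):
    H-H: 2 × 446 = 892
    N≡N: 1 × 926 = 926
    Σ(broken) = 1818 kJ
  Bonds formed (products):
    N-H: 4 × 403 = 1612
    N-N: 1 × 167 = 167
    Σ(formed) = 1779 kJ
  ΔH_II = 1818 − 1779 = +39 kJ
ΔH_I − ΔH_II = −2943 kJ, so reaction I has the more negative ΔH; |ΔH_I − ΔH_II| = 2943 kJ.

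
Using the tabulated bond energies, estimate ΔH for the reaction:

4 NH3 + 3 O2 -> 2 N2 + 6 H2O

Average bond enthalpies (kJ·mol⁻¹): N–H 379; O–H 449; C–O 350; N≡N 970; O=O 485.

ΔH ≈ −1325 kJ

Bonds broken (reactants):
  N–H: 12 × 379 = 4548
  O=O: 3 × 485 = 1455
  Σ(broken) = 6003 kJ
Bonds formed (products):
  N≡N: 2 × 970 = 1940
  O–H: 12 × 449 = 5388
  Σ(formed) = 7328 kJ
ΔH = Σ(broken) − Σ(formed) = 6003 − 7328 = −1325 kJ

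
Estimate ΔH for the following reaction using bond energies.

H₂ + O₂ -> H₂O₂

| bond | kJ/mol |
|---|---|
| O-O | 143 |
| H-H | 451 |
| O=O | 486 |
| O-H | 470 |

Bonds broken (reactants):
  H-H: 1 × 451 = 451
  O=O: 1 × 486 = 486
  Σ(broken) = 937 kJ
Bonds formed (products):
  O-H: 2 × 470 = 940
  O-O: 1 × 143 = 143
  Σ(formed) = 1083 kJ
ΔH = Σ(broken) − Σ(formed) = 937 − 1083 = −146 kJ

ΔH ≈ −146 kJ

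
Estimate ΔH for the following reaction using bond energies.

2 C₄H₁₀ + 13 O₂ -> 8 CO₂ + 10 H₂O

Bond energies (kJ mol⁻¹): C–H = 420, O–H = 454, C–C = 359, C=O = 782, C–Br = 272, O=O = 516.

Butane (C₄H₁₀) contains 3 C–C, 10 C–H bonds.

ΔH ≈ −4330 kJ

Bonds broken (reactants):
  C–C: 6 × 359 = 2154
  C–H: 20 × 420 = 8400
  O=O: 13 × 516 = 6708
  Σ(broken) = 17262 kJ
Bonds formed (products):
  C=O: 16 × 782 = 12512
  O–H: 20 × 454 = 9080
  Σ(formed) = 21592 kJ
ΔH = Σ(broken) − Σ(formed) = 17262 − 21592 = −4330 kJ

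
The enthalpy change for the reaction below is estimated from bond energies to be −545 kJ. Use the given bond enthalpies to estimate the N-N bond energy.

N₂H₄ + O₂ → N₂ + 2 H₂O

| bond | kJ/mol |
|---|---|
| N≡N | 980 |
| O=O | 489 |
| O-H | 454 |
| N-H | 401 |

Let D be the N-N bond energy.
Σ(broken) = 4×401 + 1×D + 1×489 = 2093 + D
Σ(formed) = 1×980 + 4×454 = 2796
ΔH = Σ(broken) − Σ(formed) = (2093 + D) − (2796) = −703 + D
Setting this equal to −545 kJ gives D = 158 kJ/mol.

D(N-N) ≈ 158 kJ/mol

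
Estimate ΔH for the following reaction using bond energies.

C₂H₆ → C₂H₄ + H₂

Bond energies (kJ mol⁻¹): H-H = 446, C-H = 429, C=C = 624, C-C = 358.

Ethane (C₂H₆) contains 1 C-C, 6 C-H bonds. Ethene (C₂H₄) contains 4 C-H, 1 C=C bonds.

ΔH ≈ +146 kJ

Bonds broken (reactants):
  C-C: 1 × 358 = 358
  C-H: 6 × 429 = 2574
  Σ(broken) = 2932 kJ
Bonds formed (products):
  C-H: 4 × 429 = 1716
  C=C: 1 × 624 = 624
  H-H: 1 × 446 = 446
  Σ(formed) = 2786 kJ
ΔH = Σ(broken) − Σ(formed) = 2932 − 2786 = +146 kJ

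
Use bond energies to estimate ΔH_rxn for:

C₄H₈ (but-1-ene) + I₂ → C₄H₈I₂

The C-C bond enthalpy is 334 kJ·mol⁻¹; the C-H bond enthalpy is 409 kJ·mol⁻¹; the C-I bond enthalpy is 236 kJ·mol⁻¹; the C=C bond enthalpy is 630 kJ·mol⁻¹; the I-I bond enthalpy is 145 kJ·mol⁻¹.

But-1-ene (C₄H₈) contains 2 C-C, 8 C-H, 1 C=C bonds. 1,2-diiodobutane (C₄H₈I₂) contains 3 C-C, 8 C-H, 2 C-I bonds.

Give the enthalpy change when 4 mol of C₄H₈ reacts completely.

ΔH = −124 kJ

Bonds broken (reactants):
  C-C: 2 × 334 = 668
  C-H: 8 × 409 = 3272
  C=C: 1 × 630 = 630
  I-I: 1 × 145 = 145
  Σ(broken) = 4715 kJ
Bonds formed (products):
  C-C: 3 × 334 = 1002
  C-H: 8 × 409 = 3272
  C-I: 2 × 236 = 472
  Σ(formed) = 4746 kJ
ΔH = Σ(broken) − Σ(formed) = 4715 − 4746 = −31 kJ
For 4× the reaction as written: 4 × (−31) = −124 kJ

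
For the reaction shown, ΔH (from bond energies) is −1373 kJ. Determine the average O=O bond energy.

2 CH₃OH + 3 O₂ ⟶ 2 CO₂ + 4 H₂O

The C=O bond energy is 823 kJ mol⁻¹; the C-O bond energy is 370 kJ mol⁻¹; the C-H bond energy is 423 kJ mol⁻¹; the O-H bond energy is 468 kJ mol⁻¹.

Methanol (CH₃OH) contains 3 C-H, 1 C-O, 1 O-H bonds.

Let D be the O=O bond energy.
Σ(broken) = 6×423 + 2×370 + 2×468 + 3×D = 4214 + 3D
Σ(formed) = 4×823 + 8×468 = 7036
ΔH = Σ(broken) − Σ(formed) = (4214 + 3D) − (7036) = −2822 + 3D
Setting this equal to −1373 kJ gives 3D = 1449, so D = 483 kJ/mol.

D(O=O) ≈ 483 kJ/mol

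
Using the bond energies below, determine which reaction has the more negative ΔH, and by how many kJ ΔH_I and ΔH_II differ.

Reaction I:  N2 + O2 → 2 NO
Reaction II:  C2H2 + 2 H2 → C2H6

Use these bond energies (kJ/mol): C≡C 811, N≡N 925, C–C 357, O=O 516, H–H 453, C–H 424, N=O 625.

Reaction I:
  Bonds broken (reactants):
    N≡N: 1 × 925 = 925
    O=O: 1 × 516 = 516
    Σ(broken) = 1441 kJ
  Bonds formed (products):
    N=O: 2 × 625 = 1250
    Σ(formed) = 1250 kJ
  ΔH_I = 1441 − 1250 = +191 kJ
Reaction II:
  Bonds broken (reactants):
    C≡C: 1 × 811 = 811
    C–H: 2 × 424 = 848
    H–H: 2 × 453 = 906
    Σ(broken) = 2565 kJ
  Bonds formed (products):
    C–C: 1 × 357 = 357
    C–H: 6 × 424 = 2544
    Σ(formed) = 2901 kJ
  ΔH_II = 2565 − 2901 = −336 kJ
ΔH_I − ΔH_II = +527 kJ, so reaction II has the more negative ΔH; |ΔH_I − ΔH_II| = 527 kJ.

Reaction II, by 527 kJ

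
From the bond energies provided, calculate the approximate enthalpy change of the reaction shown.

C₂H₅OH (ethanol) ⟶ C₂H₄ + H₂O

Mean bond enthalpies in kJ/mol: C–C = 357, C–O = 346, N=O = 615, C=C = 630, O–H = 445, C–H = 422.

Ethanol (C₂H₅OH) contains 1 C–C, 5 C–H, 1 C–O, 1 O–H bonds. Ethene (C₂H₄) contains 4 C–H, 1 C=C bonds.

ΔH ≈ +50 kJ

Bonds broken (reactants):
  C–C: 1 × 357 = 357
  C–H: 5 × 422 = 2110
  C–O: 1 × 346 = 346
  O–H: 1 × 445 = 445
  Σ(broken) = 3258 kJ
Bonds formed (products):
  C–H: 4 × 422 = 1688
  C=C: 1 × 630 = 630
  O–H: 2 × 445 = 890
  Σ(formed) = 3208 kJ
ΔH = Σ(broken) − Σ(formed) = 3258 − 3208 = +50 kJ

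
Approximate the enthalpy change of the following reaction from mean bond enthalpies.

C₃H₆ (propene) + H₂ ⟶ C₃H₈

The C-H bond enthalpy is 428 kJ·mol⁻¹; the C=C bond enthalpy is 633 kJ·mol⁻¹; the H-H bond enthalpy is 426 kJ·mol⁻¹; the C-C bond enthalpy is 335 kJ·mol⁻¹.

ΔH ≈ −132 kJ

Bonds broken (reactants):
  C-C: 1 × 335 = 335
  C-H: 6 × 428 = 2568
  C=C: 1 × 633 = 633
  H-H: 1 × 426 = 426
  Σ(broken) = 3962 kJ
Bonds formed (products):
  C-C: 2 × 335 = 670
  C-H: 8 × 428 = 3424
  Σ(formed) = 4094 kJ
ΔH = Σ(broken) − Σ(formed) = 3962 − 4094 = −132 kJ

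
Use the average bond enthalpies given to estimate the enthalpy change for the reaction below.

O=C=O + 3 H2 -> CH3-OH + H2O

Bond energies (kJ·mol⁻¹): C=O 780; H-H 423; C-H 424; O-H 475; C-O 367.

ΔH ≈ −235 kJ

Bonds broken (reactants):
  C=O: 2 × 780 = 1560
  H-H: 3 × 423 = 1269
  Σ(broken) = 2829 kJ
Bonds formed (products):
  C-H: 3 × 424 = 1272
  C-O: 1 × 367 = 367
  O-H: 3 × 475 = 1425
  Σ(formed) = 3064 kJ
ΔH = Σ(broken) − Σ(formed) = 2829 − 3064 = −235 kJ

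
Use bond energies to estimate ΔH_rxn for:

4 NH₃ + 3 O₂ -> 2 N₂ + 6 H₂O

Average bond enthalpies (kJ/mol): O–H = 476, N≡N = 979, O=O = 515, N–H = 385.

Bonds broken (reactants):
  N–H: 12 × 385 = 4620
  O=O: 3 × 515 = 1545
  Σ(broken) = 6165 kJ
Bonds formed (products):
  N≡N: 2 × 979 = 1958
  O–H: 12 × 476 = 5712
  Σ(formed) = 7670 kJ
ΔH = Σ(broken) − Σ(formed) = 6165 − 7670 = −1505 kJ

ΔH ≈ −1505 kJ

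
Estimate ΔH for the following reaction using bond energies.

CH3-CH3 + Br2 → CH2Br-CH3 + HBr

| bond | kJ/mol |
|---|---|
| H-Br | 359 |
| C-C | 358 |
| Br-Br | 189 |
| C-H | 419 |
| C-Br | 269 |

Bonds broken (reactants):
  Br-Br: 1 × 189 = 189
  C-C: 1 × 358 = 358
  C-H: 6 × 419 = 2514
  Σ(broken) = 3061 kJ
Bonds formed (products):
  C-Br: 1 × 269 = 269
  C-C: 1 × 358 = 358
  C-H: 5 × 419 = 2095
  H-Br: 1 × 359 = 359
  Σ(formed) = 3081 kJ
ΔH = Σ(broken) − Σ(formed) = 3061 − 3081 = −20 kJ

ΔH ≈ −20 kJ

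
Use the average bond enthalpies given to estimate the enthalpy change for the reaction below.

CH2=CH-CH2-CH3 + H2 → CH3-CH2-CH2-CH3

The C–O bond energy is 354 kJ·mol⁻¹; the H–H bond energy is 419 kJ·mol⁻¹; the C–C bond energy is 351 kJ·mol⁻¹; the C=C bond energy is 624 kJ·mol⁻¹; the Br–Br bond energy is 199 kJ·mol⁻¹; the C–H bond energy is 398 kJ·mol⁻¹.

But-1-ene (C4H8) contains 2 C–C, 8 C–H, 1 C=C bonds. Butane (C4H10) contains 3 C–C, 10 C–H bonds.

ΔH ≈ −104 kJ

Bonds broken (reactants):
  C–C: 2 × 351 = 702
  C–H: 8 × 398 = 3184
  C=C: 1 × 624 = 624
  H–H: 1 × 419 = 419
  Σ(broken) = 4929 kJ
Bonds formed (products):
  C–C: 3 × 351 = 1053
  C–H: 10 × 398 = 3980
  Σ(formed) = 5033 kJ
ΔH = Σ(broken) − Σ(formed) = 4929 − 5033 = −104 kJ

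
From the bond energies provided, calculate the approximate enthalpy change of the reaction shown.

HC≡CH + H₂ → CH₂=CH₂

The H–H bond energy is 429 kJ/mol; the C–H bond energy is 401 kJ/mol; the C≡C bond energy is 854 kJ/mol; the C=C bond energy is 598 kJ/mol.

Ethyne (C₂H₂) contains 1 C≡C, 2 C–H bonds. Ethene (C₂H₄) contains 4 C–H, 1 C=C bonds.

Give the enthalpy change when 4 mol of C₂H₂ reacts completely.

Bonds broken (reactants):
  C≡C: 1 × 854 = 854
  C–H: 2 × 401 = 802
  H–H: 1 × 429 = 429
  Σ(broken) = 2085 kJ
Bonds formed (products):
  C–H: 4 × 401 = 1604
  C=C: 1 × 598 = 598
  Σ(formed) = 2202 kJ
ΔH = Σ(broken) − Σ(formed) = 2085 − 2202 = −117 kJ
For 4× the reaction as written: 4 × (−117) = −468 kJ

ΔH = −468 kJ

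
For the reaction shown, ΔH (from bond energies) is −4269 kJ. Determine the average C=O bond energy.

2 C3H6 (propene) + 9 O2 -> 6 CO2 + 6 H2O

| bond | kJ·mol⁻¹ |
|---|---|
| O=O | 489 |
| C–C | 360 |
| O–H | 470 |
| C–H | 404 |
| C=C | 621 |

Let D be the C=O bond energy.
Σ(broken) = 2×360 + 12×404 + 2×621 + 9×489 = 11211
Σ(formed) = 12×D + 12×470 = 5640 + 12D
ΔH = Σ(broken) − Σ(formed) = (11211) − (5640 + 12D) = +5571 − 12D
Setting this equal to −4269 kJ gives 12D = 9840, so D = 820 kJ/mol.

D(C=O) ≈ 820 kJ/mol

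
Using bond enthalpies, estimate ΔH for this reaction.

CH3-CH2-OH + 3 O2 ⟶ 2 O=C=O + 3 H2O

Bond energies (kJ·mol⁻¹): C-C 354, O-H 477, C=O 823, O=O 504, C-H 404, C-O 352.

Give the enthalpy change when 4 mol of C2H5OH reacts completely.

Bonds broken (reactants):
  C-C: 1 × 354 = 354
  C-H: 5 × 404 = 2020
  C-O: 1 × 352 = 352
  O-H: 1 × 477 = 477
  O=O: 3 × 504 = 1512
  Σ(broken) = 4715 kJ
Bonds formed (products):
  C=O: 4 × 823 = 3292
  O-H: 6 × 477 = 2862
  Σ(formed) = 6154 kJ
ΔH = Σ(broken) − Σ(formed) = 4715 − 6154 = −1439 kJ
For 4× the reaction as written: 4 × (−1439) = −5756 kJ

ΔH = −5756 kJ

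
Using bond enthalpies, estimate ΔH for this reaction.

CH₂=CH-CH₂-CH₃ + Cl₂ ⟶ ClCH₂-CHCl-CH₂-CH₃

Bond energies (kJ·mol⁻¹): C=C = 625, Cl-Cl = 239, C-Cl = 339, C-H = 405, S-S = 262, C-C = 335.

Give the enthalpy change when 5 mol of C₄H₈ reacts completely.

Bonds broken (reactants):
  C-C: 2 × 335 = 670
  C-H: 8 × 405 = 3240
  C=C: 1 × 625 = 625
  Cl-Cl: 1 × 239 = 239
  Σ(broken) = 4774 kJ
Bonds formed (products):
  C-C: 3 × 335 = 1005
  C-Cl: 2 × 339 = 678
  C-H: 8 × 405 = 3240
  Σ(formed) = 4923 kJ
ΔH = Σ(broken) − Σ(formed) = 4774 − 4923 = −149 kJ
For 5× the reaction as written: 5 × (−149) = −745 kJ

ΔH = −745 kJ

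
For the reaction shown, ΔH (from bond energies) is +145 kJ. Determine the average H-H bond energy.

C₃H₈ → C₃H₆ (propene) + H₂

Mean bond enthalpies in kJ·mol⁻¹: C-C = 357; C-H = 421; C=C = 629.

Let D be the H-H bond energy.
Σ(broken) = 2×357 + 8×421 = 4082
Σ(formed) = 1×357 + 6×421 + 1×629 + 1×D = 3512 + D
ΔH = Σ(broken) − Σ(formed) = (4082) − (3512 + D) = +570 − D
Setting this equal to +145 kJ gives D = 425 kJ/mol.

D(H-H) ≈ 425 kJ/mol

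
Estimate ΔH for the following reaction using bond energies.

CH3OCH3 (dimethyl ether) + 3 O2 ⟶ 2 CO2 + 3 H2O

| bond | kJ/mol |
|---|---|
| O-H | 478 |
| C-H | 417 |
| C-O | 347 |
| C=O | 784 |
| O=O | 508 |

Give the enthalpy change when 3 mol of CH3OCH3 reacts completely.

Bonds broken (reactants):
  C-H: 6 × 417 = 2502
  C-O: 2 × 347 = 694
  O=O: 3 × 508 = 1524
  Σ(broken) = 4720 kJ
Bonds formed (products):
  C=O: 4 × 784 = 3136
  O-H: 6 × 478 = 2868
  Σ(formed) = 6004 kJ
ΔH = Σ(broken) − Σ(formed) = 4720 − 6004 = −1284 kJ
For 3× the reaction as written: 3 × (−1284) = −3852 kJ

ΔH = −3852 kJ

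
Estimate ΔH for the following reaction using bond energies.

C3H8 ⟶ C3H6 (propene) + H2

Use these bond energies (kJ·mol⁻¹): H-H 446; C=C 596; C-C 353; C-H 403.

Bonds broken (reactants):
  C-C: 2 × 353 = 706
  C-H: 8 × 403 = 3224
  Σ(broken) = 3930 kJ
Bonds formed (products):
  C-C: 1 × 353 = 353
  C-H: 6 × 403 = 2418
  C=C: 1 × 596 = 596
  H-H: 1 × 446 = 446
  Σ(formed) = 3813 kJ
ΔH = Σ(broken) − Σ(formed) = 3930 − 3813 = +117 kJ

ΔH ≈ +117 kJ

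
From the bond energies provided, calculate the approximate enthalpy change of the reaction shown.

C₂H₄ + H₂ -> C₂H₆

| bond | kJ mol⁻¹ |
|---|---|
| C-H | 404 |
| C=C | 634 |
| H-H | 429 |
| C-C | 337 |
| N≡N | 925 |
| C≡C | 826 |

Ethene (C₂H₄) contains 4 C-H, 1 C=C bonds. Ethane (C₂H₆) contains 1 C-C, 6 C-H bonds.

Bonds broken (reactants):
  C-H: 4 × 404 = 1616
  C=C: 1 × 634 = 634
  H-H: 1 × 429 = 429
  Σ(broken) = 2679 kJ
Bonds formed (products):
  C-C: 1 × 337 = 337
  C-H: 6 × 404 = 2424
  Σ(formed) = 2761 kJ
ΔH = Σ(broken) − Σ(formed) = 2679 − 2761 = −82 kJ

ΔH ≈ −82 kJ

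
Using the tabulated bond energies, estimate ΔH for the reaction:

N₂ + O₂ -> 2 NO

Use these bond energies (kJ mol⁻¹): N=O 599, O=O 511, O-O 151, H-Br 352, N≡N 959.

Bonds broken (reactants):
  N≡N: 1 × 959 = 959
  O=O: 1 × 511 = 511
  Σ(broken) = 1470 kJ
Bonds formed (products):
  N=O: 2 × 599 = 1198
  Σ(formed) = 1198 kJ
ΔH = Σ(broken) − Σ(formed) = 1470 − 1198 = +272 kJ

ΔH ≈ +272 kJ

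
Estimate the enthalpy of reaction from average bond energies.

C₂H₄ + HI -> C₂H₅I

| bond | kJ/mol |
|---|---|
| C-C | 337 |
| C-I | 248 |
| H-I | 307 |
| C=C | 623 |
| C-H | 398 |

ΔH ≈ −53 kJ

Bonds broken (reactants):
  C-H: 4 × 398 = 1592
  C=C: 1 × 623 = 623
  H-I: 1 × 307 = 307
  Σ(broken) = 2522 kJ
Bonds formed (products):
  C-C: 1 × 337 = 337
  C-H: 5 × 398 = 1990
  C-I: 1 × 248 = 248
  Σ(formed) = 2575 kJ
ΔH = Σ(broken) − Σ(formed) = 2522 − 2575 = −53 kJ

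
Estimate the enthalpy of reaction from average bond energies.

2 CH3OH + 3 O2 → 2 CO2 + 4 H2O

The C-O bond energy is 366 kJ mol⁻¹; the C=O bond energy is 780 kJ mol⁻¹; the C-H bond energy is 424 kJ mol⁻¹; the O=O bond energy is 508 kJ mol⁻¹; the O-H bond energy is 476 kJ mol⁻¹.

ΔH ≈ −1176 kJ

Bonds broken (reactants):
  C-H: 6 × 424 = 2544
  C-O: 2 × 366 = 732
  O-H: 2 × 476 = 952
  O=O: 3 × 508 = 1524
  Σ(broken) = 5752 kJ
Bonds formed (products):
  C=O: 4 × 780 = 3120
  O-H: 8 × 476 = 3808
  Σ(formed) = 6928 kJ
ΔH = Σ(broken) − Σ(formed) = 5752 − 6928 = −1176 kJ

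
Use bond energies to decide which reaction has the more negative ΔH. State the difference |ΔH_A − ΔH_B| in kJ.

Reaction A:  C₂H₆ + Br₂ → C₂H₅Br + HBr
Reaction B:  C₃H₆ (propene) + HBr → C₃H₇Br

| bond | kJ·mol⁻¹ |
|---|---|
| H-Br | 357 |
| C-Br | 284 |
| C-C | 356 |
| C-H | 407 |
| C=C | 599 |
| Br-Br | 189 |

Reaction A:
  Bonds broken (reactants):
    Br-Br: 1 × 189 = 189
    C-C: 1 × 356 = 356
    C-H: 6 × 407 = 2442
    Σ(broken) = 2987 kJ
  Bonds formed (products):
    C-Br: 1 × 284 = 284
    C-C: 1 × 356 = 356
    C-H: 5 × 407 = 2035
    H-Br: 1 × 357 = 357
    Σ(formed) = 3032 kJ
  ΔH_A = 2987 − 3032 = −45 kJ
Reaction B:
  Bonds broken (reactants):
    C-C: 1 × 356 = 356
    C-H: 6 × 407 = 2442
    C=C: 1 × 599 = 599
    H-Br: 1 × 357 = 357
    Σ(broken) = 3754 kJ
  Bonds formed (products):
    C-Br: 1 × 284 = 284
    C-C: 2 × 356 = 712
    C-H: 7 × 407 = 2849
    Σ(formed) = 3845 kJ
  ΔH_B = 3754 − 3845 = −91 kJ
ΔH_A − ΔH_B = +46 kJ, so reaction B has the more negative ΔH; |ΔH_A − ΔH_B| = 46 kJ.

Reaction B, by 46 kJ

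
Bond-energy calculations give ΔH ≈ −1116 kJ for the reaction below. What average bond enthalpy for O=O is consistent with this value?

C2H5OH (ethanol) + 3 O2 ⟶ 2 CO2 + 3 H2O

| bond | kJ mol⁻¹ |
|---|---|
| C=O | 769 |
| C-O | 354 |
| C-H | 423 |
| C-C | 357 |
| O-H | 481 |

Let D be the O=O bond energy.
Σ(broken) = 1×357 + 5×423 + 1×354 + 1×481 + 3×D = 3307 + 3D
Σ(formed) = 4×769 + 6×481 = 5962
ΔH = Σ(broken) − Σ(formed) = (3307 + 3D) − (5962) = −2655 + 3D
Setting this equal to −1116 kJ gives 3D = 1539, so D = 513 kJ/mol.

D(O=O) ≈ 513 kJ/mol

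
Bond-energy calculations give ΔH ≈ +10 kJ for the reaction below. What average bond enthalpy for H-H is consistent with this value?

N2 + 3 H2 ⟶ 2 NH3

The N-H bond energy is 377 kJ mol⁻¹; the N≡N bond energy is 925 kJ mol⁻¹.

Let D be the H-H bond energy.
Σ(broken) = 3×D + 1×925 = 925 + 3D
Σ(formed) = 6×377 = 2262
ΔH = Σ(broken) − Σ(formed) = (925 + 3D) − (2262) = −1337 + 3D
Setting this equal to +10 kJ gives 3D = 1347, so D = 449 kJ/mol.

D(H-H) ≈ 449 kJ/mol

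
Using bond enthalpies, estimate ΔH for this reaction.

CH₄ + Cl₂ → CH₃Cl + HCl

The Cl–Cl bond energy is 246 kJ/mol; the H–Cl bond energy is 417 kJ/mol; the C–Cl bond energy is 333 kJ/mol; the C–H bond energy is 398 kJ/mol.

Bonds broken (reactants):
  C–H: 4 × 398 = 1592
  Cl–Cl: 1 × 246 = 246
  Σ(broken) = 1838 kJ
Bonds formed (products):
  C–Cl: 1 × 333 = 333
  C–H: 3 × 398 = 1194
  H–Cl: 1 × 417 = 417
  Σ(formed) = 1944 kJ
ΔH = Σ(broken) − Σ(formed) = 1838 − 1944 = −106 kJ

ΔH ≈ −106 kJ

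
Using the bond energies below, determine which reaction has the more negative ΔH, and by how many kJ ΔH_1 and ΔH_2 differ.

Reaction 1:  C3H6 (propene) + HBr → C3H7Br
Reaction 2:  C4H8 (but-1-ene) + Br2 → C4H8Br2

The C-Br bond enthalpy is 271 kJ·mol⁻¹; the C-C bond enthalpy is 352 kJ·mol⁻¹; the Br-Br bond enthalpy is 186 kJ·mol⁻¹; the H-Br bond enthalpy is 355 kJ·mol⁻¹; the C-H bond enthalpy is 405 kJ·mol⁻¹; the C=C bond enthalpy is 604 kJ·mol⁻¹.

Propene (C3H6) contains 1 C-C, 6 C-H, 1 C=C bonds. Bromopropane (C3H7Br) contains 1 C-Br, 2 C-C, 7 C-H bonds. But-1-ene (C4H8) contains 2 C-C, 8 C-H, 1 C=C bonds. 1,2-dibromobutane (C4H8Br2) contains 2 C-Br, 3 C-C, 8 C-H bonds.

Reaction 1:
  Bonds broken (reactants):
    C-C: 1 × 352 = 352
    C-H: 6 × 405 = 2430
    C=C: 1 × 604 = 604
    H-Br: 1 × 355 = 355
    Σ(broken) = 3741 kJ
  Bonds formed (products):
    C-Br: 1 × 271 = 271
    C-C: 2 × 352 = 704
    C-H: 7 × 405 = 2835
    Σ(formed) = 3810 kJ
  ΔH_1 = 3741 − 3810 = −69 kJ
Reaction 2:
  Bonds broken (reactants):
    Br-Br: 1 × 186 = 186
    C-C: 2 × 352 = 704
    C-H: 8 × 405 = 3240
    C=C: 1 × 604 = 604
    Σ(broken) = 4734 kJ
  Bonds formed (products):
    C-Br: 2 × 271 = 542
    C-C: 3 × 352 = 1056
    C-H: 8 × 405 = 3240
    Σ(formed) = 4838 kJ
  ΔH_2 = 4734 − 4838 = −104 kJ
ΔH_1 − ΔH_2 = +35 kJ, so reaction 2 has the more negative ΔH; |ΔH_1 − ΔH_2| = 35 kJ.

Reaction 2, by 35 kJ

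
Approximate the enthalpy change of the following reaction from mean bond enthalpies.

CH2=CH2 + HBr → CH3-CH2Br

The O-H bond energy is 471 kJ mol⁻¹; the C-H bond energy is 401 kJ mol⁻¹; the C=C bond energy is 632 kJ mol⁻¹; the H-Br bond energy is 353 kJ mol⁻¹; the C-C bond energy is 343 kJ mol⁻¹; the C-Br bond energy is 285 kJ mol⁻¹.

ΔH ≈ −44 kJ

Bonds broken (reactants):
  C-H: 4 × 401 = 1604
  C=C: 1 × 632 = 632
  H-Br: 1 × 353 = 353
  Σ(broken) = 2589 kJ
Bonds formed (products):
  C-Br: 1 × 285 = 285
  C-C: 1 × 343 = 343
  C-H: 5 × 401 = 2005
  Σ(formed) = 2633 kJ
ΔH = Σ(broken) − Σ(formed) = 2589 − 2633 = −44 kJ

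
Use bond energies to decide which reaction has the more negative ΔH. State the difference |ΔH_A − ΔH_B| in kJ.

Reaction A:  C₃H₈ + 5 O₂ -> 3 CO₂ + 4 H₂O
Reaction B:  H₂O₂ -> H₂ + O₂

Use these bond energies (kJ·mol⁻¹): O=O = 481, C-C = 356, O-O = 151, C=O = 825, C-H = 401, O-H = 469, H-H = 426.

Reaction A, by 2559 kJ

Reaction A:
  Bonds broken (reactants):
    C-C: 2 × 356 = 712
    C-H: 8 × 401 = 3208
    O=O: 5 × 481 = 2405
    Σ(broken) = 6325 kJ
  Bonds formed (products):
    C=O: 6 × 825 = 4950
    O-H: 8 × 469 = 3752
    Σ(formed) = 8702 kJ
  ΔH_A = 6325 − 8702 = −2377 kJ
Reaction B:
  Bonds broken (reactants):
    O-H: 2 × 469 = 938
    O-O: 1 × 151 = 151
    Σ(broken) = 1089 kJ
  Bonds formed (products):
    H-H: 1 × 426 = 426
    O=O: 1 × 481 = 481
    Σ(formed) = 907 kJ
  ΔH_B = 1089 − 907 = +182 kJ
ΔH_A − ΔH_B = −2559 kJ, so reaction A has the more negative ΔH; |ΔH_A − ΔH_B| = 2559 kJ.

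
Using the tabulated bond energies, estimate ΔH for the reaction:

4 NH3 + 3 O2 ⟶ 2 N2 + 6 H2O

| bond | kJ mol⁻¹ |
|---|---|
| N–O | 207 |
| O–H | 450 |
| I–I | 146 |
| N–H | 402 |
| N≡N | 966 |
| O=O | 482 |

ΔH ≈ −1062 kJ

Bonds broken (reactants):
  N–H: 12 × 402 = 4824
  O=O: 3 × 482 = 1446
  Σ(broken) = 6270 kJ
Bonds formed (products):
  N≡N: 2 × 966 = 1932
  O–H: 12 × 450 = 5400
  Σ(formed) = 7332 kJ
ΔH = Σ(broken) − Σ(formed) = 6270 − 7332 = −1062 kJ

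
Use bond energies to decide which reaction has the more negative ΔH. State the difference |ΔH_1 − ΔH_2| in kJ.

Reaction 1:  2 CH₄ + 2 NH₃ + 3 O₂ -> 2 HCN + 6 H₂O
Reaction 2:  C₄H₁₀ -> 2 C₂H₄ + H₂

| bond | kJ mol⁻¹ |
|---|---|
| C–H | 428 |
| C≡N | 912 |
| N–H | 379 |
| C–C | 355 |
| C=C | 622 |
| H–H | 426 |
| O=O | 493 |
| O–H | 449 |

Reaction 1, by 1142 kJ

Reaction 1:
  Bonds broken (reactants):
    C–H: 8 × 428 = 3424
    N–H: 6 × 379 = 2274
    O=O: 3 × 493 = 1479
    Σ(broken) = 7177 kJ
  Bonds formed (products):
    C≡N: 2 × 912 = 1824
    C–H: 2 × 428 = 856
    O–H: 12 × 449 = 5388
    Σ(formed) = 8068 kJ
  ΔH_1 = 7177 − 8068 = −891 kJ
Reaction 2:
  Bonds broken (reactants):
    C–C: 3 × 355 = 1065
    C–H: 10 × 428 = 4280
    Σ(broken) = 5345 kJ
  Bonds formed (products):
    C–H: 8 × 428 = 3424
    C=C: 2 × 622 = 1244
    H–H: 1 × 426 = 426
    Σ(formed) = 5094 kJ
  ΔH_2 = 5345 − 5094 = +251 kJ
ΔH_1 − ΔH_2 = −1142 kJ, so reaction 1 has the more negative ΔH; |ΔH_1 − ΔH_2| = 1142 kJ.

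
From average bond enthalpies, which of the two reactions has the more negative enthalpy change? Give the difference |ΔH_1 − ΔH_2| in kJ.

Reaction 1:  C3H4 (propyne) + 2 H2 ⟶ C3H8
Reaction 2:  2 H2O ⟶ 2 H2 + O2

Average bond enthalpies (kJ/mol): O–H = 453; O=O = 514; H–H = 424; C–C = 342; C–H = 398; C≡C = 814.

Reaction 1:
  Bonds broken (reactants):
    C≡C: 1 × 814 = 814
    C–C: 1 × 342 = 342
    C–H: 4 × 398 = 1592
    H–H: 2 × 424 = 848
    Σ(broken) = 3596 kJ
  Bonds formed (products):
    C–C: 2 × 342 = 684
    C–H: 8 × 398 = 3184
    Σ(formed) = 3868 kJ
  ΔH_1 = 3596 − 3868 = −272 kJ
Reaction 2:
  Bonds broken (reactants):
    O–H: 4 × 453 = 1812
    Σ(broken) = 1812 kJ
  Bonds formed (products):
    H–H: 2 × 424 = 848
    O=O: 1 × 514 = 514
    Σ(formed) = 1362 kJ
  ΔH_2 = 1812 − 1362 = +450 kJ
ΔH_1 − ΔH_2 = −722 kJ, so reaction 1 has the more negative ΔH; |ΔH_1 − ΔH_2| = 722 kJ.

Reaction 1, by 722 kJ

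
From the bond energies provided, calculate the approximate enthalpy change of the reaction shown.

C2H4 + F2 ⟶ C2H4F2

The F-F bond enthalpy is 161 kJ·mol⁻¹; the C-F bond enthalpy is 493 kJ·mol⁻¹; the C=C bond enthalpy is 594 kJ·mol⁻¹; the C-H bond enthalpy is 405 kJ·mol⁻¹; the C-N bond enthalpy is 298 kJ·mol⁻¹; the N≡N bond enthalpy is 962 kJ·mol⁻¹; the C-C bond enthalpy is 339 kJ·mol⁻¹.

ΔH ≈ −570 kJ

Bonds broken (reactants):
  C-H: 4 × 405 = 1620
  C=C: 1 × 594 = 594
  F-F: 1 × 161 = 161
  Σ(broken) = 2375 kJ
Bonds formed (products):
  C-C: 1 × 339 = 339
  C-F: 2 × 493 = 986
  C-H: 4 × 405 = 1620
  Σ(formed) = 2945 kJ
ΔH = Σ(broken) − Σ(formed) = 2375 − 2945 = −570 kJ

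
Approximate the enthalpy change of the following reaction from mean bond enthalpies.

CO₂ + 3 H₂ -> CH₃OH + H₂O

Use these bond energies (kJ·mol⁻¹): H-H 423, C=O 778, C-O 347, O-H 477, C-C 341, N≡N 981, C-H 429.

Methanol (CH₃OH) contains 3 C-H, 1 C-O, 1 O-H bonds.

Bonds broken (reactants):
  C=O: 2 × 778 = 1556
  H-H: 3 × 423 = 1269
  Σ(broken) = 2825 kJ
Bonds formed (products):
  C-H: 3 × 429 = 1287
  C-O: 1 × 347 = 347
  O-H: 3 × 477 = 1431
  Σ(formed) = 3065 kJ
ΔH = Σ(broken) − Σ(formed) = 2825 − 3065 = −240 kJ

ΔH ≈ −240 kJ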